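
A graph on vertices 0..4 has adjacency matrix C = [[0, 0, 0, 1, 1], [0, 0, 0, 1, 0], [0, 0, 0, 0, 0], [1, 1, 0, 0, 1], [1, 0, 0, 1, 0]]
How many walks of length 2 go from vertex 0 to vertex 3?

1

The number of length-2 walks from vertex 0 to vertex 3 is entry (0,3) of C^2, where C is the adjacency matrix.
C^2 = [[2, 1, 0, 1, 1], [1, 1, 0, 0, 1], [0, 0, 0, 0, 0], [1, 0, 0, 3, 1], [1, 1, 0, 1, 2]]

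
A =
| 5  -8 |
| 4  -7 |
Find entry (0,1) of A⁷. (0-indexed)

tr A = -2 and det A = -3, so the characteristic polynomial is λ² − (-2)λ + (-3) with roots 1 and -3.
Eigenvectors give P = [[2, 1], [1, 1]] with P⁻¹ = [[1, -1], [-1, 2]], and A = P·diag(1, -3)·P⁻¹.
Then A⁷ = P·diag(1, -2187)·P⁻¹ = [[2, -2187], [1, -2187]] · [[1, -1], [-1, 2]] = [[2189, -4376], [2188, -4375]].

-4376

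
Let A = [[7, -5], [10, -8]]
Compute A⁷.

tr A = -1 and det A = -6, so the characteristic polynomial is λ² − (-1)λ + (-6) with roots -3 and 2.
Eigenvectors give P = [[-1, 1], [-2, 1]] with P⁻¹ = [[1, -1], [2, -1]], and A = P·diag(-3, 2)·P⁻¹.
Then A⁷ = P·diag(-2187, 128)·P⁻¹ = [[2187, 128], [4374, 128]] · [[1, -1], [2, -1]] = [[2443, -2315], [4630, -4502]].

[[2443, -2315], [4630, -4502]]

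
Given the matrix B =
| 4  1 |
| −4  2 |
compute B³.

B² = [[12, 6], [−24, 0]]
B³ = [[24, 24], [−96, −24]]

[[24, 24], [−96, −24]]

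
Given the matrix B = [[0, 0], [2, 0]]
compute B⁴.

B is strictly triangular, hence nilpotent: B² = 0, so B⁴ = 0.

[[0, 0], [0, 0]]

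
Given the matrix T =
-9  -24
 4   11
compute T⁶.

tr T = 2 and det T = -3, so the characteristic polynomial is λ² − (2)λ + (-3) with roots -1 and 3.
Eigenvectors give P = [[-3, -2], [1, 1]] with P⁻¹ = [[-1, -2], [1, 3]], and T = P·diag(-1, 3)·P⁻¹.
Then T⁶ = P·diag(1, 729)·P⁻¹ = [[-3, -1458], [1, 729]] · [[-1, -2], [1, 3]] = [[-1455, -4368], [728, 2185]].

[[-1455, -4368], [728, 2185]]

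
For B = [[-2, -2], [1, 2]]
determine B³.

[[-4, -4], [2, 4]]

B² = [[2, 0], [0, 2]]
B³ = [[-4, -4], [2, 4]]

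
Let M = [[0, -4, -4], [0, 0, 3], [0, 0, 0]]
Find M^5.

[[0, 0, 0], [0, 0, 0], [0, 0, 0]]

M is strictly triangular, hence nilpotent: M^3 = 0, so M^5 = 0.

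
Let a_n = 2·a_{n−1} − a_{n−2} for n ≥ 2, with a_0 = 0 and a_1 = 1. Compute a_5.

5

With companion matrix T = [[2, −1], [1, 0]], [a_n, a_{n−1}]ᵀ = T·[a_{n−1}, a_{n−2}]ᵀ, so [a_5, a_4]ᵀ = T⁴·[a_1, a_0]ᵀ.
T⁴ = [[5, −4], [4, −3]], giving [a_5, a_4]ᵀ = [[5], [4]].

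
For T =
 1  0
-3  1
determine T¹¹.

T = I + N where N = [[0, 0], [-3, 0]] is strictly lower-triangular, so N² = 0.
(I + N)¹¹ = I + 11·N = [[1, 0], [-33, 1]].

[[1, 0], [-33, 1]]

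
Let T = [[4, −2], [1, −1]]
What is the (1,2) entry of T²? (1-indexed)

−6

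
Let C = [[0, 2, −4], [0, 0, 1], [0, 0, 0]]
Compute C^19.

C is strictly triangular, hence nilpotent: C^3 = 0, so C^19 = 0.

[[0, 0, 0], [0, 0, 0], [0, 0, 0]]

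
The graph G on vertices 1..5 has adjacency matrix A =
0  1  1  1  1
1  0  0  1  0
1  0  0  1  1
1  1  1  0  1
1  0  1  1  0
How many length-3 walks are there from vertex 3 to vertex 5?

7

The number of length-3 walks from vertex 3 to vertex 5 is entry (3,5) of A³, where A is the adjacency matrix.
A² = [[4, 1, 2, 3, 2], [1, 2, 2, 1, 2], [2, 2, 3, 2, 2], [3, 1, 2, 4, 2], [2, 2, 2, 2, 3]]
A³ = [[8, 7, 9, 9, 9], [7, 2, 4, 7, 4], [9, 4, 6, 9, 7], [9, 7, 9, 8, 9], [9, 4, 7, 9, 6]]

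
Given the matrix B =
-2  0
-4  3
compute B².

[[4, 0], [-4, 9]]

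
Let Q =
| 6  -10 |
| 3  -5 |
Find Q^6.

Q² = Q (a projection; rank 1, trace 1), so Q^6 = Q.

[[6, -10], [3, -5]]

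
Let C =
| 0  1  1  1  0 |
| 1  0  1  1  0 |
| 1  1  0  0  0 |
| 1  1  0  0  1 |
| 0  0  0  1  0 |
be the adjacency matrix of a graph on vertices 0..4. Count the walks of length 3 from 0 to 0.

4

The number of length-3 walks from vertex 0 to vertex 0 is entry (0,0) of C³, where C is the adjacency matrix.
C² = [[3, 2, 1, 1, 1], [2, 3, 1, 1, 1], [1, 1, 2, 2, 0], [1, 1, 2, 3, 0], [1, 1, 0, 0, 1]]
C³ = [[4, 5, 5, 6, 1], [5, 4, 5, 6, 1], [5, 5, 2, 2, 2], [6, 6, 2, 2, 3], [1, 1, 2, 3, 0]]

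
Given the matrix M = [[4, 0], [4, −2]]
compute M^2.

[[16, 0], [8, 4]]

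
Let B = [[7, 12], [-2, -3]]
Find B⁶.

tr B = 4 and det B = 3, so the characteristic polynomial is λ² − (4)λ + (3) with roots 3 and 1.
Eigenvectors give P = [[-3, -2], [1, 1]] with P⁻¹ = [[-1, -2], [1, 3]], and B = P·diag(3, 1)·P⁻¹.
Then B⁶ = P·diag(729, 1)·P⁻¹ = [[-2187, -2], [729, 1]] · [[-1, -2], [1, 3]] = [[2185, 4368], [-728, -1455]].

[[2185, 4368], [-728, -1455]]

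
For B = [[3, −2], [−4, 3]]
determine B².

[[17, −12], [−24, 17]]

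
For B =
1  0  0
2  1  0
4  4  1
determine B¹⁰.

B = I + N where N = [[0, 0, 0], [2, 0, 0], [4, 4, 0]] is strictly lower-triangular, so N³ = 0.
(I + N)¹⁰ = I + 10·N + 45·N² = [[1, 0, 0], [20, 1, 0], [400, 40, 1]].

[[1, 0, 0], [20, 1, 0], [400, 40, 1]]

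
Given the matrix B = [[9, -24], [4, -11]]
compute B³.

tr B = -2 and det B = -3, so the characteristic polynomial is λ² − (-2)λ + (-3) with roots -3 and 1.
Eigenvectors give P = [[2, 3], [1, 1]] with P⁻¹ = [[-1, 3], [1, -2]], and B = P·diag(-3, 1)·P⁻¹.
Then B³ = P·diag(-27, 1)·P⁻¹ = [[-54, 3], [-27, 1]] · [[-1, 3], [1, -2]] = [[57, -168], [28, -83]].

[[57, -168], [28, -83]]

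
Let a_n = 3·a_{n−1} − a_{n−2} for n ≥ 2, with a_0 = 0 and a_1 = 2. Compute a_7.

With companion matrix C = [[3, −1], [1, 0]], [a_n, a_{n−1}]ᵀ = C·[a_{n−1}, a_{n−2}]ᵀ, so [a_7, a_6]ᵀ = C⁶·[a_1, a_0]ᵀ.
C⁶ = [[377, −144], [144, −55]], giving [a_7, a_6]ᵀ = [[754], [288]].

754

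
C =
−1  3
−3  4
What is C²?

[[−8, 9], [−9, 7]]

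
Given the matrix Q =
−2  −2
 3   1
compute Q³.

Q² = [[−2, 2], [−3, −5]]
Q³ = [[10, 6], [−9, 1]]

[[10, 6], [−9, 1]]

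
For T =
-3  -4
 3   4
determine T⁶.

T² = T (a projection; rank 1, trace 1), so T⁶ = T.

[[-3, -4], [3, 4]]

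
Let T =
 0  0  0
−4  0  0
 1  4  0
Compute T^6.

T is strictly triangular, hence nilpotent: T^3 = 0, so T^6 = 0.

[[0, 0, 0], [0, 0, 0], [0, 0, 0]]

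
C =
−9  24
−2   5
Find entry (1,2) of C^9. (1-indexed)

tr C = −4 and det C = 3, so the characteristic polynomial is λ² − (−4)λ + (3) with roots −3 and −1.
Eigenvectors give P = [[4, −3], [1, −1]] with P⁻¹ = [[1, −3], [1, −4]], and C = P·diag(−3, −1)·P⁻¹.
Then C^9 = P·diag(−19683, −1)·P⁻¹ = [[−78732, 3], [−19683, 1]] · [[1, −3], [1, −4]] = [[−78729, 236184], [−19682, 59045]].

236184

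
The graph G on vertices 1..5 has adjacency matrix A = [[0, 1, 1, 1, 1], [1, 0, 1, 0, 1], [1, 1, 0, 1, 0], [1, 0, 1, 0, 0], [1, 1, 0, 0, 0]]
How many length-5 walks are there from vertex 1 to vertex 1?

The number of length-5 walks from vertex 1 to vertex 1 is entry (1,1) of A⁵, where A is the adjacency matrix.
A² = [[4, 2, 2, 1, 1], [2, 3, 1, 2, 1], [2, 1, 3, 1, 2], [1, 2, 1, 2, 1], [1, 1, 2, 1, 2]]
A³ = [[6, 7, 7, 6, 6], [7, 4, 7, 3, 5], [7, 7, 4, 5, 3], [6, 3, 5, 2, 3], [6, 5, 3, 3, 2]]
A⁴ = [[26, 19, 19, 13, 13], [19, 19, 14, 14, 11], [19, 14, 19, 11, 14], [13, 14, 11, 11, 9], [13, 11, 14, 9, 11]]
A⁵ = [[64, 58, 58, 45, 45], [58, 44, 52, 33, 38], [58, 52, 44, 38, 33], [45, 33, 38, 24, 27], [45, 38, 33, 27, 24]]

64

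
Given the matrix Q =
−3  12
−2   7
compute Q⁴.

tr Q = 4 and det Q = 3, so the characteristic polynomial is λ² − (4)λ + (3) with roots 1 and 3.
Eigenvectors give P = [[3, −2], [1, −1]] with P⁻¹ = [[1, −2], [1, −3]], and Q = P·diag(1, 3)·P⁻¹.
Then Q⁴ = P·diag(1, 81)·P⁻¹ = [[3, −162], [1, −81]] · [[1, −2], [1, −3]] = [[−159, 480], [−80, 241]].

[[−159, 480], [−80, 241]]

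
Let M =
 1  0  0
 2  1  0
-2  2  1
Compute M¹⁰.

[[1, 0, 0], [20, 1, 0], [160, 20, 1]]

M = I + N where N = [[0, 0, 0], [2, 0, 0], [-2, 2, 0]] is strictly lower-triangular, so N³ = 0.
(I + N)¹⁰ = I + 10·N + 45·N² = [[1, 0, 0], [20, 1, 0], [160, 20, 1]].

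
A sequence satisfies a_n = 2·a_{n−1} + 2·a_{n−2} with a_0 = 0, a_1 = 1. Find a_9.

2448

With companion matrix A = [[2, 2], [1, 0]], [a_n, a_{n−1}]ᵀ = A·[a_{n−1}, a_{n−2}]ᵀ, so [a_9, a_8]ᵀ = A⁸·[a_1, a_0]ᵀ.
A⁸ = [[2448, 1792], [896, 656]], giving [a_9, a_8]ᵀ = [[2448], [896]].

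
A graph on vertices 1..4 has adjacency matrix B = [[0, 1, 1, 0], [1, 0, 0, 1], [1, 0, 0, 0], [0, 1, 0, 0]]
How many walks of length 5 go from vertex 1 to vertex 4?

0

The number of length-5 walks from vertex 1 to vertex 4 is entry (1,4) of B⁵, where B is the adjacency matrix.
B² = [[2, 0, 0, 1], [0, 2, 1, 0], [0, 1, 1, 0], [1, 0, 0, 1]]
B³ = [[0, 3, 2, 0], [3, 0, 0, 2], [2, 0, 0, 1], [0, 2, 1, 0]]
B⁴ = [[5, 0, 0, 3], [0, 5, 3, 0], [0, 3, 2, 0], [3, 0, 0, 2]]
B⁵ = [[0, 8, 5, 0], [8, 0, 0, 5], [5, 0, 0, 3], [0, 5, 3, 0]]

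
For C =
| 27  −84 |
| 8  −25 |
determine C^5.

tr C = 2 and det C = −3, so the characteristic polynomial is λ² − (2)λ + (−3) with roots −1 and 3.
Eigenvectors give P = [[3, 7], [1, 2]] with P⁻¹ = [[−2, 7], [1, −3]], and C = P·diag(−1, 3)·P⁻¹.
Then C^5 = P·diag(−1, 243)·P⁻¹ = [[−3, 1701], [−1, 486]] · [[−2, 7], [1, −3]] = [[1707, −5124], [488, −1465]].

[[1707, −5124], [488, −1465]]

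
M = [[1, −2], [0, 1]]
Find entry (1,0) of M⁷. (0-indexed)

0

M = I + N where N = [[0, −2], [0, 0]] is strictly upper-triangular, so N² = 0.
(I + N)⁷ = I + 7·N = [[1, −14], [0, 1]].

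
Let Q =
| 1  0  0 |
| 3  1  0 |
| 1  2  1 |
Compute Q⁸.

[[1, 0, 0], [24, 1, 0], [176, 16, 1]]

Q = I + N where N = [[0, 0, 0], [3, 0, 0], [1, 2, 0]] is strictly lower-triangular, so N³ = 0.
(I + N)⁸ = I + 8·N + 28·N² = [[1, 0, 0], [24, 1, 0], [176, 16, 1]].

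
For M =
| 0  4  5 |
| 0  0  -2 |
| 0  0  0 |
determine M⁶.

[[0, 0, 0], [0, 0, 0], [0, 0, 0]]

M is strictly triangular, hence nilpotent: M³ = 0, so M⁶ = 0.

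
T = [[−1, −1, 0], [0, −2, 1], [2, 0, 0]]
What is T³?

T² = [[1, 3, −1], [2, 4, −2], [−2, −2, 0]]
T³ = [[−3, −7, 3], [−6, −10, 4], [2, 6, −2]]

[[−3, −7, 3], [−6, −10, 4], [2, 6, −2]]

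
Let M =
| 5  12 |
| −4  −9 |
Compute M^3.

[[77, 156], [−52, −105]]

tr M = −4 and det M = 3, so the characteristic polynomial is λ² − (−4)λ + (3) with roots −1 and −3.
Eigenvectors give P = [[−2, −3], [1, 2]] with P⁻¹ = [[−2, −3], [1, 2]], and M = P·diag(−1, −3)·P⁻¹.
Then M^3 = P·diag(−1, −27)·P⁻¹ = [[2, 81], [−1, −54]] · [[−2, −3], [1, 2]] = [[77, 156], [−52, −105]].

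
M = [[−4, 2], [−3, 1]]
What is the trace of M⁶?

65

tr M = −3 and det M = 2, so the characteristic polynomial is λ² − (−3)λ + (2) with roots −1 and −2.
Eigenvectors give P = [[−2, 1], [−3, 1]] with P⁻¹ = [[1, −1], [3, −2]], and M = P·diag(−1, −2)·P⁻¹.
Then M⁶ = P·diag(1, 64)·P⁻¹ = [[−2, 64], [−3, 64]] · [[1, −1], [3, −2]] = [[190, −126], [189, −125]].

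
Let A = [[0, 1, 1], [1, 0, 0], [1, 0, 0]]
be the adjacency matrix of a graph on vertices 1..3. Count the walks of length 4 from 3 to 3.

2

The number of length-4 walks from vertex 3 to vertex 3 is entry (3,3) of A⁴, where A is the adjacency matrix.
A² = [[2, 0, 0], [0, 1, 1], [0, 1, 1]]
A³ = [[0, 2, 2], [2, 0, 0], [2, 0, 0]]
A⁴ = [[4, 0, 0], [0, 2, 2], [0, 2, 2]]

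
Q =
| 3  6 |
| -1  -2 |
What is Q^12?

Q² = Q (a projection; rank 1, trace 1), so Q^12 = Q.

[[3, 6], [-1, -2]]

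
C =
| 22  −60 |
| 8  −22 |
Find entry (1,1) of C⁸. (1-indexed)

tr C = 0 and det C = −4, so the characteristic polynomial is λ² − (0)λ + (−4) with roots −2 and 2.
Eigenvectors give P = [[−5, 3], [−2, 1]] with P⁻¹ = [[1, −3], [2, −5]], and C = P·diag(−2, 2)·P⁻¹.
Then C⁸ = P·diag(256, 256)·P⁻¹ = [[−1280, 768], [−512, 256]] · [[1, −3], [2, −5]] = [[256, 0], [0, 256]].

256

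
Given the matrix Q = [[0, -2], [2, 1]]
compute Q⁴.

[[12, 14], [-14, 5]]

Q² = [[-4, -2], [2, -3]]
Q³ = [[-4, 6], [-6, -7]]
Q⁴ = [[12, 14], [-14, 5]]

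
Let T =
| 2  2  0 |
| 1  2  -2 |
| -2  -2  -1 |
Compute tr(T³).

75

T² = [[6, 8, -4], [8, 10, -2], [-4, -6, 5]]
T³ = [[28, 36, -12], [30, 40, -18], [-24, -30, 7]]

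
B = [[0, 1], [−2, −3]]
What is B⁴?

tr B = −3 and det B = 2, so the characteristic polynomial is λ² − (−3)λ + (2) with roots −2 and −1.
Eigenvectors give P = [[−1, −1], [2, 1]] with P⁻¹ = [[1, 1], [−2, −1]], and B = P·diag(−2, −1)·P⁻¹.
Then B⁴ = P·diag(16, 1)·P⁻¹ = [[−16, −1], [32, 1]] · [[1, 1], [−2, −1]] = [[−14, −15], [30, 31]].

[[−14, −15], [30, 31]]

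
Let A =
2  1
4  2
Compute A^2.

[[8, 4], [16, 8]]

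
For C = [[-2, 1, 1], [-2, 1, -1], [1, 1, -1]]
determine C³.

[[-10, -1, 7], [0, -3, 5], [9, -3, -7]]

C² = [[3, 0, -4], [1, -2, -2], [-5, 1, 1]]
C³ = [[-10, -1, 7], [0, -3, 5], [9, -3, -7]]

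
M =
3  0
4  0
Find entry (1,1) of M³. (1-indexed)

M² = [[9, 0], [12, 0]]
M³ = [[27, 0], [36, 0]]

27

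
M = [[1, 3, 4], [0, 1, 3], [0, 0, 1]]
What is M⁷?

M = I + N where N = [[0, 3, 4], [0, 0, 3], [0, 0, 0]] is strictly upper-triangular, so N³ = 0.
(I + N)⁷ = I + 7·N + 21·N² = [[1, 21, 217], [0, 1, 21], [0, 0, 1]].

[[1, 21, 217], [0, 1, 21], [0, 0, 1]]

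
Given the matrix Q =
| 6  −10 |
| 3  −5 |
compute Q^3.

[[6, −10], [3, −5]]

Q² = Q (a projection; rank 1, trace 1), so Q^3 = Q.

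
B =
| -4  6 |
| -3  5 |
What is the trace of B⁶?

tr B = 1 and det B = -2, so the characteristic polynomial is λ² − (1)λ + (-2) with roots -1 and 2.
Eigenvectors give P = [[2, -1], [1, -1]] with P⁻¹ = [[1, -1], [1, -2]], and B = P·diag(-1, 2)·P⁻¹.
Then B⁶ = P·diag(1, 64)·P⁻¹ = [[2, -64], [1, -64]] · [[1, -1], [1, -2]] = [[-62, 126], [-63, 127]].

65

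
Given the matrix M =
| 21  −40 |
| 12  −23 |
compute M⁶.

[[−3639, 7280], [−2184, 4369]]

tr M = −2 and det M = −3, so the characteristic polynomial is λ² − (−2)λ + (−3) with roots −3 and 1.
Eigenvectors give P = [[−5, 2], [−3, 1]] with P⁻¹ = [[1, −2], [3, −5]], and M = P·diag(−3, 1)·P⁻¹.
Then M⁶ = P·diag(729, 1)·P⁻¹ = [[−3645, 2], [−2187, 1]] · [[1, −2], [3, −5]] = [[−3639, 7280], [−2184, 4369]].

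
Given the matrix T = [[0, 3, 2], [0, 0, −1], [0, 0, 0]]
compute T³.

[[0, 0, 0], [0, 0, 0], [0, 0, 0]]

T is strictly triangular, hence nilpotent: T³ = 0, so T³ = 0.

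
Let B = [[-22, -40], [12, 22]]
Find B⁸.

tr B = 0 and det B = -4, so the characteristic polynomial is λ² − (0)λ + (-4) with roots -2 and 2.
Eigenvectors give P = [[-2, -5], [1, 3]] with P⁻¹ = [[-3, -5], [1, 2]], and B = P·diag(-2, 2)·P⁻¹.
Then B⁸ = P·diag(256, 256)·P⁻¹ = [[-512, -1280], [256, 768]] · [[-3, -5], [1, 2]] = [[256, 0], [0, 256]].

[[256, 0], [0, 256]]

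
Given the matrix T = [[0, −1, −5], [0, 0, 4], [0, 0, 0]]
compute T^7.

T is strictly triangular, hence nilpotent: T^3 = 0, so T^7 = 0.

[[0, 0, 0], [0, 0, 0], [0, 0, 0]]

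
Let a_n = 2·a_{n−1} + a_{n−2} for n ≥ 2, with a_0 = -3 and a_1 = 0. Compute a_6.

-87

With companion matrix Q = [[2, 1], [1, 0]], [a_n, a_{n−1}]ᵀ = Q·[a_{n−1}, a_{n−2}]ᵀ, so [a_6, a_5]ᵀ = Q⁵·[a_1, a_0]ᵀ.
Q⁵ = [[70, 29], [29, 12]], giving [a_6, a_5]ᵀ = [[-87], [-36]].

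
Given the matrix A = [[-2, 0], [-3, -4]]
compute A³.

[[-8, 0], [-84, -64]]

A² = [[4, 0], [18, 16]]
A³ = [[-8, 0], [-84, -64]]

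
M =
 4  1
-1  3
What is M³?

[[53, 36], [-36, 17]]

M² = [[15, 7], [-7, 8]]
M³ = [[53, 36], [-36, 17]]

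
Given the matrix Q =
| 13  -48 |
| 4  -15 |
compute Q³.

tr Q = -2 and det Q = -3, so the characteristic polynomial is λ² − (-2)λ + (-3) with roots -3 and 1.
Eigenvectors give P = [[3, -4], [1, -1]] with P⁻¹ = [[-1, 4], [-1, 3]], and Q = P·diag(-3, 1)·P⁻¹.
Then Q³ = P·diag(-27, 1)·P⁻¹ = [[-81, -4], [-27, -1]] · [[-1, 4], [-1, 3]] = [[85, -336], [28, -111]].

[[85, -336], [28, -111]]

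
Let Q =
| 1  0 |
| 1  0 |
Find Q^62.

Q² = Q (a projection; rank 1, trace 1), so Q^62 = Q.

[[1, 0], [1, 0]]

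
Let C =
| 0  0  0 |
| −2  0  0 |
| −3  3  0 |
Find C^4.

C is strictly triangular, hence nilpotent: C^3 = 0, so C^4 = 0.

[[0, 0, 0], [0, 0, 0], [0, 0, 0]]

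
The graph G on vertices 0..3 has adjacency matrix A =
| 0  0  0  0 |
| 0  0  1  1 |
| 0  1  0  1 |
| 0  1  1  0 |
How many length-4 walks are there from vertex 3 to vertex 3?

6

The number of length-4 walks from vertex 3 to vertex 3 is entry (3,3) of A⁴, where A is the adjacency matrix.
A² = [[0, 0, 0, 0], [0, 2, 1, 1], [0, 1, 2, 1], [0, 1, 1, 2]]
A³ = [[0, 0, 0, 0], [0, 2, 3, 3], [0, 3, 2, 3], [0, 3, 3, 2]]
A⁴ = [[0, 0, 0, 0], [0, 6, 5, 5], [0, 5, 6, 5], [0, 5, 5, 6]]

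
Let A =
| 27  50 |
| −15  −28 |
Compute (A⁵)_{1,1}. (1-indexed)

tr A = −1 and det A = −6, so the characteristic polynomial is λ² − (−1)λ + (−6) with roots 2 and −3.
Eigenvectors give P = [[−2, −5], [1, 3]] with P⁻¹ = [[−3, −5], [1, 2]], and A = P·diag(2, −3)·P⁻¹.
Then A⁵ = P·diag(32, −243)·P⁻¹ = [[−64, 1215], [32, −729]] · [[−3, −5], [1, 2]] = [[1407, 2750], [−825, −1618]].

1407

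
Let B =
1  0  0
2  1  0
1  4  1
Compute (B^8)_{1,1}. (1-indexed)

1

B = I + N where N = [[0, 0, 0], [2, 0, 0], [1, 4, 0]] is strictly lower-triangular, so N^3 = 0.
(I + N)^8 = I + 8·N + 28·N^2 = [[1, 0, 0], [16, 1, 0], [232, 32, 1]].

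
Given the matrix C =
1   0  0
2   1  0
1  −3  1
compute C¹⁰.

[[1, 0, 0], [20, 1, 0], [−260, −30, 1]]

C = I + N where N = [[0, 0, 0], [2, 0, 0], [1, −3, 0]] is strictly lower-triangular, so N³ = 0.
(I + N)¹⁰ = I + 10·N + 45·N² = [[1, 0, 0], [20, 1, 0], [−260, −30, 1]].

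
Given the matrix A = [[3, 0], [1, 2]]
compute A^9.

[[19683, 0], [19171, 512]]

tr A = 5 and det A = 6, so the characteristic polynomial is λ² − (5)λ + (6) with roots 2 and 3.
Eigenvectors give P = [[0, 1], [-1, 1]] with P⁻¹ = [[1, -1], [1, 0]], and A = P·diag(2, 3)·P⁻¹.
Then A^9 = P·diag(512, 19683)·P⁻¹ = [[0, 19683], [-512, 19683]] · [[1, -1], [1, 0]] = [[19683, 0], [19171, 512]].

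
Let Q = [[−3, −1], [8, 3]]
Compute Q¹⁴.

[[1, 0], [0, 1]]

Q² = I (check: tr Q = 0 and det Q = −1), so Q¹⁴ = I since 14 is even.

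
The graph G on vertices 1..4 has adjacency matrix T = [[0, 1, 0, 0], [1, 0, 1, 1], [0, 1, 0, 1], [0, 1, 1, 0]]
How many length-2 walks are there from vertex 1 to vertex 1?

The number of length-2 walks from vertex 1 to vertex 1 is entry (1,1) of T², where T is the adjacency matrix.
T² = [[1, 0, 1, 1], [0, 3, 1, 1], [1, 1, 2, 1], [1, 1, 1, 2]]

1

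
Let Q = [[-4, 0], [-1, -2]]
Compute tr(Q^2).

20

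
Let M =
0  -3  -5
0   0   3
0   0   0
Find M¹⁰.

[[0, 0, 0], [0, 0, 0], [0, 0, 0]]

M is strictly triangular, hence nilpotent: M³ = 0, so M¹⁰ = 0.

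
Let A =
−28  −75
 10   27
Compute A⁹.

tr A = −1 and det A = −6, so the characteristic polynomial is λ² − (−1)λ + (−6) with roots 2 and −3.
Eigenvectors give P = [[−5, 3], [2, −1]] with P⁻¹ = [[1, 3], [2, 5]], and A = P·diag(2, −3)·P⁻¹.
Then A⁹ = P·diag(512, −19683)·P⁻¹ = [[−2560, −59049], [1024, 19683]] · [[1, 3], [2, 5]] = [[−120658, −302925], [40390, 101487]].

[[−120658, −302925], [40390, 101487]]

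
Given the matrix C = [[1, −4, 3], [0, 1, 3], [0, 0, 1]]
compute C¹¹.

[[1, −44, −627], [0, 1, 33], [0, 0, 1]]

C = I + N where N = [[0, −4, 3], [0, 0, 3], [0, 0, 0]] is strictly upper-triangular, so N³ = 0.
(I + N)¹¹ = I + 11·N + 55·N² = [[1, −44, −627], [0, 1, 33], [0, 0, 1]].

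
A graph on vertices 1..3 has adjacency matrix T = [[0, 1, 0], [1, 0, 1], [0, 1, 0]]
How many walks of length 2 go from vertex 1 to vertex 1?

The number of length-2 walks from vertex 1 to vertex 1 is entry (1,1) of T^2, where T is the adjacency matrix.
T^2 = [[1, 0, 1], [0, 2, 0], [1, 0, 1]]

1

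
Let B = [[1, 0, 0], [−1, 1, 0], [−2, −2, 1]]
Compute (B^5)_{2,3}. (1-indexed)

B = I + N where N = [[0, 0, 0], [−1, 0, 0], [−2, −2, 0]] is strictly lower-triangular, so N^3 = 0.
(I + N)^5 = I + 5·N + 10·N^2 = [[1, 0, 0], [−5, 1, 0], [10, −10, 1]].

0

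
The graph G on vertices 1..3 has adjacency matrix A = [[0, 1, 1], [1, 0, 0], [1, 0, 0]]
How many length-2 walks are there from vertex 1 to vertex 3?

0

The number of length-2 walks from vertex 1 to vertex 3 is entry (1,3) of A², where A is the adjacency matrix.
A² = [[2, 0, 0], [0, 1, 1], [0, 1, 1]]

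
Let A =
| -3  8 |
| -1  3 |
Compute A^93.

A² = I (check: tr A = 0 and det A = -1), so A^93 = A since 93 is odd.

[[-3, 8], [-1, 3]]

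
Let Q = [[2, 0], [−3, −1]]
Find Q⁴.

[[16, 0], [−15, 1]]

tr Q = 1 and det Q = −2, so the characteristic polynomial is λ² − (1)λ + (−2) with roots −1 and 2.
Eigenvectors give P = [[0, −1], [1, 1]] with P⁻¹ = [[1, 1], [−1, 0]], and Q = P·diag(−1, 2)·P⁻¹.
Then Q⁴ = P·diag(1, 16)·P⁻¹ = [[0, −16], [1, 16]] · [[1, 1], [−1, 0]] = [[16, 0], [−15, 1]].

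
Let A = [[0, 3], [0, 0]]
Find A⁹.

A is strictly triangular, hence nilpotent: A² = 0, so A⁹ = 0.

[[0, 0], [0, 0]]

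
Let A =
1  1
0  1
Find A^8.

A = I + N where N = [[0, 1], [0, 0]] is strictly upper-triangular, so N^2 = 0.
(I + N)^8 = I + 8·N = [[1, 8], [0, 1]].

[[1, 8], [0, 1]]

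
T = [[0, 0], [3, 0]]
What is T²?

T is strictly triangular, hence nilpotent: T² = 0, so T² = 0.

[[0, 0], [0, 0]]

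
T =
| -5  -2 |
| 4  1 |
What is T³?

tr T = -4 and det T = 3, so the characteristic polynomial is λ² − (-4)λ + (3) with roots -1 and -3.
Eigenvectors give P = [[-1, -1], [2, 1]] with P⁻¹ = [[1, 1], [-2, -1]], and T = P·diag(-1, -3)·P⁻¹.
Then T³ = P·diag(-1, -27)·P⁻¹ = [[1, 27], [-2, -27]] · [[1, 1], [-2, -1]] = [[-53, -26], [52, 25]].

[[-53, -26], [52, 25]]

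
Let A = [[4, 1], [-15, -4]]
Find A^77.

[[4, 1], [-15, -4]]

A² = I (check: tr A = 0 and det A = -1), so A^77 = A since 77 is odd.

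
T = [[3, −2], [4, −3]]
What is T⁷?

T² = I (check: tr T = 0 and det T = −1), so T⁷ = T since 7 is odd.

[[3, −2], [4, −3]]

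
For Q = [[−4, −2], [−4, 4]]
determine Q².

[[24, 0], [0, 24]]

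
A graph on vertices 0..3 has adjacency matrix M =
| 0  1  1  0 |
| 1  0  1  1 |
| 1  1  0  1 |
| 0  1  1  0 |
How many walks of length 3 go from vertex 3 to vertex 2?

5

The number of length-3 walks from vertex 3 to vertex 2 is entry (3,2) of M³, where M is the adjacency matrix.
M² = [[2, 1, 1, 2], [1, 3, 2, 1], [1, 2, 3, 1], [2, 1, 1, 2]]
M³ = [[2, 5, 5, 2], [5, 4, 5, 5], [5, 5, 4, 5], [2, 5, 5, 2]]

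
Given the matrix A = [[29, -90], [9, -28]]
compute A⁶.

tr A = 1 and det A = -2, so the characteristic polynomial is λ² − (1)λ + (-2) with roots -1 and 2.
Eigenvectors give P = [[3, 10], [1, 3]] with P⁻¹ = [[-3, 10], [1, -3]], and A = P·diag(-1, 2)·P⁻¹.
Then A⁶ = P·diag(1, 64)·P⁻¹ = [[3, 640], [1, 192]] · [[-3, 10], [1, -3]] = [[631, -1890], [189, -566]].

[[631, -1890], [189, -566]]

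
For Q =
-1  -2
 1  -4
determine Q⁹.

[[18659, -38342], [19171, -38854]]

tr Q = -5 and det Q = 6, so the characteristic polynomial is λ² − (-5)λ + (6) with roots -3 and -2.
Eigenvectors give P = [[1, 2], [1, 1]] with P⁻¹ = [[-1, 2], [1, -1]], and Q = P·diag(-3, -2)·P⁻¹.
Then Q⁹ = P·diag(-19683, -512)·P⁻¹ = [[-19683, -1024], [-19683, -512]] · [[-1, 2], [1, -1]] = [[18659, -38342], [19171, -38854]].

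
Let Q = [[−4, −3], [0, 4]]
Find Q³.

Q² = [[16, 0], [0, 16]]
Q³ = [[−64, −48], [0, 64]]

[[−64, −48], [0, 64]]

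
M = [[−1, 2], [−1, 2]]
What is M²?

[[−1, 2], [−1, 2]]

M² = M (a projection; rank 1, trace 1), so M² = M.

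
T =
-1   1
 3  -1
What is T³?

[[-10, 6], [18, -10]]

T² = [[4, -2], [-6, 4]]
T³ = [[-10, 6], [18, -10]]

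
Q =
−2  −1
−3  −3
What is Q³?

[[−29, −22], [−66, −51]]

Q² = [[7, 5], [15, 12]]
Q³ = [[−29, −22], [−66, −51]]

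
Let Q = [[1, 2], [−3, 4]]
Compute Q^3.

Q^2 = [[−5, 10], [−15, 10]]
Q^3 = [[−35, 30], [−45, 10]]

[[−35, 30], [−45, 10]]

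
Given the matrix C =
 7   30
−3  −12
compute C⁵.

[[1867, 6330], [−633, −2142]]

tr C = −5 and det C = 6, so the characteristic polynomial is λ² − (−5)λ + (6) with roots −3 and −2.
Eigenvectors give P = [[−3, −10], [1, 3]] with P⁻¹ = [[3, 10], [−1, −3]], and C = P·diag(−3, −2)·P⁻¹.
Then C⁵ = P·diag(−243, −32)·P⁻¹ = [[729, 320], [−243, −96]] · [[3, 10], [−1, −3]] = [[1867, 6330], [−633, −2142]].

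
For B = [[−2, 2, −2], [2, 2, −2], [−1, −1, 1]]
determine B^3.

B^2 = [[10, 2, −2], [2, 10, −10], [−1, −5, 5]]
B^3 = [[−14, 26, −26], [26, 34, −34], [−13, −17, 17]]

[[−14, 26, −26], [26, 34, −34], [−13, −17, 17]]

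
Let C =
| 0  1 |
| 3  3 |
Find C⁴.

C² = [[3, 3], [9, 12]]
C³ = [[9, 12], [36, 45]]
C⁴ = [[36, 45], [135, 171]]

[[36, 45], [135, 171]]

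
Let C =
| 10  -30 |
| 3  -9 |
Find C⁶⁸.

C² = C (a projection; rank 1, trace 1), so C⁶⁸ = C.

[[10, -30], [3, -9]]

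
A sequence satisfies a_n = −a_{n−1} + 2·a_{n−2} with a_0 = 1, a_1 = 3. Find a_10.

With companion matrix A = [[−1, 2], [1, 0]], [a_n, a_{n−1}]ᵀ = A·[a_{n−1}, a_{n−2}]ᵀ, so [a_10, a_9]ᵀ = A⁹·[a_1, a_0]ᵀ.
A⁹ = [[−341, 342], [171, −170]], giving [a_10, a_9]ᵀ = [[−681], [343]].

−681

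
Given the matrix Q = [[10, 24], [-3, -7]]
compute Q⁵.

tr Q = 3 and det Q = 2, so the characteristic polynomial is λ² − (3)λ + (2) with roots 1 and 2.
Eigenvectors give P = [[-8, -3], [3, 1]] with P⁻¹ = [[1, 3], [-3, -8]], and Q = P·diag(1, 2)·P⁻¹.
Then Q⁵ = P·diag(1, 32)·P⁻¹ = [[-8, -96], [3, 32]] · [[1, 3], [-3, -8]] = [[280, 744], [-93, -247]].

[[280, 744], [-93, -247]]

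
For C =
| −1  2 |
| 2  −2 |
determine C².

[[5, −6], [−6, 8]]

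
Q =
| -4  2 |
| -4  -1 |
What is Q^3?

Q^2 = [[8, -10], [20, -7]]
Q^3 = [[8, 26], [-52, 47]]

[[8, 26], [-52, 47]]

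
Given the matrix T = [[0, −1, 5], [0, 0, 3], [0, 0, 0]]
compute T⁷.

T is strictly triangular, hence nilpotent: T³ = 0, so T⁷ = 0.

[[0, 0, 0], [0, 0, 0], [0, 0, 0]]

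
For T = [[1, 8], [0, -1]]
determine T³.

T² = I (check: tr T = 0 and det T = -1), so T³ = T since 3 is odd.

[[1, 8], [0, -1]]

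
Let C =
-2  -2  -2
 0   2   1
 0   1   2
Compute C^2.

[[4, -2, -2], [0, 5, 4], [0, 4, 5]]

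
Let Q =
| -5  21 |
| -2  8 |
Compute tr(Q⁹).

513

tr Q = 3 and det Q = 2, so the characteristic polynomial is λ² − (3)λ + (2) with roots 1 and 2.
Eigenvectors give P = [[-7, 3], [-2, 1]] with P⁻¹ = [[-1, 3], [-2, 7]], and Q = P·diag(1, 2)·P⁻¹.
Then Q⁹ = P·diag(1, 512)·P⁻¹ = [[-7, 1536], [-2, 512]] · [[-1, 3], [-2, 7]] = [[-3065, 10731], [-1022, 3578]].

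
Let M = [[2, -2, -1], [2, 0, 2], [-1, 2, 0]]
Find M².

[[1, -6, -6], [2, 0, -2], [2, 2, 5]]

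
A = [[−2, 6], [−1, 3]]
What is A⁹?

A² = A (a projection; rank 1, trace 1), so A⁹ = A.

[[−2, 6], [−1, 3]]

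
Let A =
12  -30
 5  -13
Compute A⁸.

tr A = -1 and det A = -6, so the characteristic polynomial is λ² − (-1)λ + (-6) with roots -3 and 2.
Eigenvectors give P = [[2, -3], [1, -1]] with P⁻¹ = [[-1, 3], [-1, 2]], and A = P·diag(-3, 2)·P⁻¹.
Then A⁸ = P·diag(6561, 256)·P⁻¹ = [[13122, -768], [6561, -256]] · [[-1, 3], [-1, 2]] = [[-12354, 37830], [-6305, 19171]].

[[-12354, 37830], [-6305, 19171]]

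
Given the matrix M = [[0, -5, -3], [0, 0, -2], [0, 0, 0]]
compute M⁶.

M is strictly triangular, hence nilpotent: M³ = 0, so M⁶ = 0.

[[0, 0, 0], [0, 0, 0], [0, 0, 0]]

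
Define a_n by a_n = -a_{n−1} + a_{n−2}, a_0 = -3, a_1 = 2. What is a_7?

With companion matrix T = [[-1, 1], [1, 0]], [a_n, a_{n−1}]ᵀ = T·[a_{n−1}, a_{n−2}]ᵀ, so [a_7, a_6]ᵀ = T^6·[a_1, a_0]ᵀ.
T^6 = [[13, -8], [-8, 5]], giving [a_7, a_6]ᵀ = [[50], [-31]].

50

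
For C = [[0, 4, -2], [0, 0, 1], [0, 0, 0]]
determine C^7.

C is strictly triangular, hence nilpotent: C^3 = 0, so C^7 = 0.

[[0, 0, 0], [0, 0, 0], [0, 0, 0]]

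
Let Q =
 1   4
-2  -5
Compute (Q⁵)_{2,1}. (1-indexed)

-242

tr Q = -4 and det Q = 3, so the characteristic polynomial is λ² − (-4)λ + (3) with roots -1 and -3.
Eigenvectors give P = [[2, -1], [-1, 1]] with P⁻¹ = [[1, 1], [1, 2]], and Q = P·diag(-1, -3)·P⁻¹.
Then Q⁵ = P·diag(-1, -243)·P⁻¹ = [[-2, 243], [1, -243]] · [[1, 1], [1, 2]] = [[241, 484], [-242, -485]].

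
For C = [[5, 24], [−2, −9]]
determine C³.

[[77, 312], [−26, −105]]

tr C = −4 and det C = 3, so the characteristic polynomial is λ² − (−4)λ + (3) with roots −3 and −1.
Eigenvectors give P = [[−3, 4], [1, −1]] with P⁻¹ = [[1, 4], [1, 3]], and C = P·diag(−3, −1)·P⁻¹.
Then C³ = P·diag(−27, −1)·P⁻¹ = [[81, −4], [−27, 1]] · [[1, 4], [1, 3]] = [[77, 312], [−26, −105]].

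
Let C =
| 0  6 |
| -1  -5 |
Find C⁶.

[[-1266, -3990], [665, 2059]]

tr C = -5 and det C = 6, so the characteristic polynomial is λ² − (-5)λ + (6) with roots -2 and -3.
Eigenvectors give P = [[3, -2], [-1, 1]] with P⁻¹ = [[1, 2], [1, 3]], and C = P·diag(-2, -3)·P⁻¹.
Then C⁶ = P·diag(64, 729)·P⁻¹ = [[192, -1458], [-64, 729]] · [[1, 2], [1, 3]] = [[-1266, -3990], [665, 2059]].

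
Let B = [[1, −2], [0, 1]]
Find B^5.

B = I + N where N = [[0, −2], [0, 0]] is strictly upper-triangular, so N^2 = 0.
(I + N)^5 = I + 5·N = [[1, −10], [0, 1]].

[[1, −10], [0, 1]]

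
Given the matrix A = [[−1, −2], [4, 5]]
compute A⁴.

[[−79, −80], [160, 161]]

tr A = 4 and det A = 3, so the characteristic polynomial is λ² − (4)λ + (3) with roots 3 and 1.
Eigenvectors give P = [[−1, −1], [2, 1]] with P⁻¹ = [[1, 1], [−2, −1]], and A = P·diag(3, 1)·P⁻¹.
Then A⁴ = P·diag(81, 1)·P⁻¹ = [[−81, −1], [162, 1]] · [[1, 1], [−2, −1]] = [[−79, −80], [160, 161]].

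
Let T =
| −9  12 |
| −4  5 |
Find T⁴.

tr T = −4 and det T = 3, so the characteristic polynomial is λ² − (−4)λ + (3) with roots −1 and −3.
Eigenvectors give P = [[3, 2], [2, 1]] with P⁻¹ = [[−1, 2], [2, −3]], and T = P·diag(−1, −3)·P⁻¹.
Then T⁴ = P·diag(1, 81)·P⁻¹ = [[3, 162], [2, 81]] · [[−1, 2], [2, −3]] = [[321, −480], [160, −239]].

[[321, −480], [160, −239]]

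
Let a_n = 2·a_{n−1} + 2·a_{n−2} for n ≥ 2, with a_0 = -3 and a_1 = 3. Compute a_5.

36

With companion matrix Q = [[2, 2], [1, 0]], [a_n, a_{n−1}]ᵀ = Q·[a_{n−1}, a_{n−2}]ᵀ, so [a_5, a_4]ᵀ = Q^4·[a_1, a_0]ᵀ.
Q^4 = [[44, 32], [16, 12]], giving [a_5, a_4]ᵀ = [[36], [12]].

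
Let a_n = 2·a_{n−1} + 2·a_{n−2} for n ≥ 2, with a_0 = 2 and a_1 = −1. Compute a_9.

With companion matrix T = [[2, 2], [1, 0]], [a_n, a_{n−1}]ᵀ = T·[a_{n−1}, a_{n−2}]ᵀ, so [a_9, a_8]ᵀ = T^8·[a_1, a_0]ᵀ.
T^8 = [[2448, 1792], [896, 656]], giving [a_9, a_8]ᵀ = [[1136], [416]].

1136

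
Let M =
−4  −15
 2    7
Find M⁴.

tr M = 3 and det M = 2, so the characteristic polynomial is λ² − (3)λ + (2) with roots 1 and 2.
Eigenvectors give P = [[3, −5], [−1, 2]] with P⁻¹ = [[2, 5], [1, 3]], and M = P·diag(1, 2)·P⁻¹.
Then M⁴ = P·diag(1, 16)·P⁻¹ = [[3, −80], [−1, 32]] · [[2, 5], [1, 3]] = [[−74, −225], [30, 91]].

[[−74, −225], [30, 91]]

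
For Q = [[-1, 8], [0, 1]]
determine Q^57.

Q² = I (check: tr Q = 0 and det Q = -1), so Q^57 = Q since 57 is odd.

[[-1, 8], [0, 1]]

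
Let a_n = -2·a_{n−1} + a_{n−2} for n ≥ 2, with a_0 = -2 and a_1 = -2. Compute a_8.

With companion matrix C = [[-2, 1], [1, 0]], [a_n, a_{n−1}]ᵀ = C·[a_{n−1}, a_{n−2}]ᵀ, so [a_8, a_7]ᵀ = C⁷·[a_1, a_0]ᵀ.
C⁷ = [[-408, 169], [169, -70]], giving [a_8, a_7]ᵀ = [[478], [-198]].

478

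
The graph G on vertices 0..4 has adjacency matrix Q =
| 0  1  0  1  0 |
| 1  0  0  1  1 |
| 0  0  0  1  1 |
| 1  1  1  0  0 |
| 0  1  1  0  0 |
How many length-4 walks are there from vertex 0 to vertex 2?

The number of length-4 walks from vertex 0 to vertex 2 is entry (0,2) of Q^4, where Q is the adjacency matrix.
Q^2 = [[2, 1, 1, 1, 1], [1, 3, 2, 1, 0], [1, 2, 2, 0, 0], [1, 1, 0, 3, 2], [1, 0, 0, 2, 2]]
Q^3 = [[2, 4, 2, 4, 2], [4, 2, 1, 6, 5], [2, 1, 0, 5, 4], [4, 6, 5, 2, 1], [2, 5, 4, 1, 0]]
Q^4 = [[8, 8, 6, 8, 6], [8, 15, 11, 7, 3], [6, 11, 9, 3, 1], [8, 7, 3, 15, 11], [6, 3, 1, 11, 9]]

6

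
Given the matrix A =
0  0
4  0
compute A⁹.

[[0, 0], [0, 0]]

A is strictly triangular, hence nilpotent: A² = 0, so A⁹ = 0.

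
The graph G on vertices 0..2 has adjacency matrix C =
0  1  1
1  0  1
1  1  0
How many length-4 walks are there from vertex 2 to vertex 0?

5

The number of length-4 walks from vertex 2 to vertex 0 is entry (2,0) of C⁴, where C is the adjacency matrix.
C² = [[2, 1, 1], [1, 2, 1], [1, 1, 2]]
C³ = [[2, 3, 3], [3, 2, 3], [3, 3, 2]]
C⁴ = [[6, 5, 5], [5, 6, 5], [5, 5, 6]]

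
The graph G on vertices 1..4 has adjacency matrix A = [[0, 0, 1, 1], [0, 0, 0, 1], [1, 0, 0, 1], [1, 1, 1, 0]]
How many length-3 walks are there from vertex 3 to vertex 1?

The number of length-3 walks from vertex 3 to vertex 1 is entry (3,1) of A³, where A is the adjacency matrix.
A² = [[2, 1, 1, 1], [1, 1, 1, 0], [1, 1, 2, 1], [1, 0, 1, 3]]
A³ = [[2, 1, 3, 4], [1, 0, 1, 3], [3, 1, 2, 4], [4, 3, 4, 2]]

3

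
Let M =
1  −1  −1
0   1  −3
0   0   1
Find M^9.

M = I + N where N = [[0, −1, −1], [0, 0, −3], [0, 0, 0]] is strictly upper-triangular, so N^3 = 0.
(I + N)^9 = I + 9·N + 36·N^2 = [[1, −9, 99], [0, 1, −27], [0, 0, 1]].

[[1, −9, 99], [0, 1, −27], [0, 0, 1]]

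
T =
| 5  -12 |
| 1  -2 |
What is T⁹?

[[2045, -6132], [511, -1532]]

tr T = 3 and det T = 2, so the characteristic polynomial is λ² − (3)λ + (2) with roots 2 and 1.
Eigenvectors give P = [[4, 3], [1, 1]] with P⁻¹ = [[1, -3], [-1, 4]], and T = P·diag(2, 1)·P⁻¹.
Then T⁹ = P·diag(512, 1)·P⁻¹ = [[2048, 3], [512, 1]] · [[1, -3], [-1, 4]] = [[2045, -6132], [511, -1532]].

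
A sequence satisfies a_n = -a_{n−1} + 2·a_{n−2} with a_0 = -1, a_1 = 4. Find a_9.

854

With companion matrix B = [[-1, 2], [1, 0]], [a_n, a_{n−1}]ᵀ = B·[a_{n−1}, a_{n−2}]ᵀ, so [a_9, a_8]ᵀ = B⁸·[a_1, a_0]ᵀ.
B⁸ = [[171, -170], [-85, 86]], giving [a_9, a_8]ᵀ = [[854], [-426]].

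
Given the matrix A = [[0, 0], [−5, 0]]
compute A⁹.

[[0, 0], [0, 0]]

A is strictly triangular, hence nilpotent: A² = 0, so A⁹ = 0.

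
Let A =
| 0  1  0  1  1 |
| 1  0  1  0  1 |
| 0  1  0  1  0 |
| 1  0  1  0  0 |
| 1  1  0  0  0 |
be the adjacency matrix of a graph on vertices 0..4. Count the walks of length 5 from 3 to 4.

The number of length-5 walks from vertex 3 to vertex 4 is entry (3,4) of A⁵, where A is the adjacency matrix.
A² = [[3, 1, 2, 0, 1], [1, 3, 0, 2, 1], [2, 0, 2, 0, 1], [0, 2, 0, 2, 1], [1, 1, 1, 1, 2]]
A³ = [[2, 6, 1, 5, 4], [6, 2, 5, 1, 4], [1, 5, 0, 4, 2], [5, 1, 4, 0, 2], [4, 4, 2, 2, 2]]
A⁴ = [[15, 7, 11, 3, 8], [7, 15, 3, 11, 8], [11, 3, 9, 1, 6], [3, 11, 1, 9, 6], [8, 8, 6, 6, 8]]
A⁵ = [[18, 34, 10, 26, 22], [34, 18, 26, 10, 22], [10, 26, 4, 20, 14], [26, 10, 20, 4, 14], [22, 22, 14, 14, 16]]

14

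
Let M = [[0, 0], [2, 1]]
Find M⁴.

[[0, 0], [2, 1]]

M² = [[0, 0], [2, 1]]
M³ = [[0, 0], [2, 1]]
M⁴ = [[0, 0], [2, 1]]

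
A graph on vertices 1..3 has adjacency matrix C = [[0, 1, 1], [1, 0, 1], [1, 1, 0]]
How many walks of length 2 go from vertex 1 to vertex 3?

The number of length-2 walks from vertex 1 to vertex 3 is entry (1,3) of C², where C is the adjacency matrix.
C² = [[2, 1, 1], [1, 2, 1], [1, 1, 2]]

1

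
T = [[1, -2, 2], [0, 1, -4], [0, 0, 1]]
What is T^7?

[[1, -14, 182], [0, 1, -28], [0, 0, 1]]

T = I + N where N = [[0, -2, 2], [0, 0, -4], [0, 0, 0]] is strictly upper-triangular, so N^3 = 0.
(I + N)^7 = I + 7·N + 21·N^2 = [[1, -14, 182], [0, 1, -28], [0, 0, 1]].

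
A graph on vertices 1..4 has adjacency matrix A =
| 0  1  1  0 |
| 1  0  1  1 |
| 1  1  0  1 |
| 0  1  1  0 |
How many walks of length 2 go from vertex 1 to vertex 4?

2

The number of length-2 walks from vertex 1 to vertex 4 is entry (1,4) of A², where A is the adjacency matrix.
A² = [[2, 1, 1, 2], [1, 3, 2, 1], [1, 2, 3, 1], [2, 1, 1, 2]]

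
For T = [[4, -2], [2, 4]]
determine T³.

T² = [[12, -16], [16, 12]]
T³ = [[16, -88], [88, 16]]

[[16, -88], [88, 16]]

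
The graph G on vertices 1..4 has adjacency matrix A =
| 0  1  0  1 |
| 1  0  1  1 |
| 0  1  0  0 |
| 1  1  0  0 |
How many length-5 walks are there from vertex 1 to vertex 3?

The number of length-5 walks from vertex 1 to vertex 3 is entry (1,3) of A⁵, where A is the adjacency matrix.
A² = [[2, 1, 1, 1], [1, 3, 0, 1], [1, 0, 1, 1], [1, 1, 1, 2]]
A³ = [[2, 4, 1, 3], [4, 2, 3, 4], [1, 3, 0, 1], [3, 4, 1, 2]]
A⁴ = [[7, 6, 4, 6], [6, 11, 2, 6], [4, 2, 3, 4], [6, 6, 4, 7]]
A⁵ = [[12, 17, 6, 13], [17, 14, 11, 17], [6, 11, 2, 6], [13, 17, 6, 12]]

6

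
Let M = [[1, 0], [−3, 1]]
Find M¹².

[[1, 0], [−36, 1]]

M = I + N where N = [[0, 0], [−3, 0]] is strictly lower-triangular, so N² = 0.
(I + N)¹² = I + 12·N = [[1, 0], [−36, 1]].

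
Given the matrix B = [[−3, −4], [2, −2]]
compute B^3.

[[37, −44], [22, 48]]

B^2 = [[1, 20], [−10, −4]]
B^3 = [[37, −44], [22, 48]]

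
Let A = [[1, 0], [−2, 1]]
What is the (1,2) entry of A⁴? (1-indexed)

A = I + N where N = [[0, 0], [−2, 0]] is strictly lower-triangular, so N² = 0.
(I + N)⁴ = I + 4·N = [[1, 0], [−8, 1]].

0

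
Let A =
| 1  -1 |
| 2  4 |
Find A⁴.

[[-49, -65], [130, 146]]

tr A = 5 and det A = 6, so the characteristic polynomial is λ² − (5)λ + (6) with roots 2 and 3.
Eigenvectors give P = [[-1, -1], [1, 2]] with P⁻¹ = [[-2, -1], [1, 1]], and A = P·diag(2, 3)·P⁻¹.
Then A⁴ = P·diag(16, 81)·P⁻¹ = [[-16, -81], [16, 162]] · [[-2, -1], [1, 1]] = [[-49, -65], [130, 146]].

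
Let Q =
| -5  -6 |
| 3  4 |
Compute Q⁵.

tr Q = -1 and det Q = -2, so the characteristic polynomial is λ² − (-1)λ + (-2) with roots 1 and -2.
Eigenvectors give P = [[-1, 2], [1, -1]] with P⁻¹ = [[1, 2], [1, 1]], and Q = P·diag(1, -2)·P⁻¹.
Then Q⁵ = P·diag(1, -32)·P⁻¹ = [[-1, -64], [1, 32]] · [[1, 2], [1, 1]] = [[-65, -66], [33, 34]].

[[-65, -66], [33, 34]]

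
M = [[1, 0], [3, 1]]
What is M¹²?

[[1, 0], [36, 1]]

M = I + N where N = [[0, 0], [3, 0]] is strictly lower-triangular, so N² = 0.
(I + N)¹² = I + 12·N = [[1, 0], [36, 1]].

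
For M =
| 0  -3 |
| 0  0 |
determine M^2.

M is strictly triangular, hence nilpotent: M^2 = 0, so M^2 = 0.

[[0, 0], [0, 0]]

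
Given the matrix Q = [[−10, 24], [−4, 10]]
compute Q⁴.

tr Q = 0 and det Q = −4, so the characteristic polynomial is λ² − (0)λ + (−4) with roots 2 and −2.
Eigenvectors give P = [[−2, 3], [−1, 1]] with P⁻¹ = [[1, −3], [1, −2]], and Q = P·diag(2, −2)·P⁻¹.
Then Q⁴ = P·diag(16, 16)·P⁻¹ = [[−32, 48], [−16, 16]] · [[1, −3], [1, −2]] = [[16, 0], [0, 16]].

[[16, 0], [0, 16]]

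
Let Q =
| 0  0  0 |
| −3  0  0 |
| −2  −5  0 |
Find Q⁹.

[[0, 0, 0], [0, 0, 0], [0, 0, 0]]

Q is strictly triangular, hence nilpotent: Q³ = 0, so Q⁹ = 0.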